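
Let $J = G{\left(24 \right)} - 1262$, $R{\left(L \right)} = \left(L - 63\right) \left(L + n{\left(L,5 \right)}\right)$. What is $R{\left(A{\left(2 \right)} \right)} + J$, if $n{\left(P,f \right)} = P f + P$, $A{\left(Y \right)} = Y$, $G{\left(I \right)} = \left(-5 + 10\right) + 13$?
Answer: $-2098$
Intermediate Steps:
$G{\left(I \right)} = 18$ ($G{\left(I \right)} = 5 + 13 = 18$)
$n{\left(P,f \right)} = P + P f$
$R{\left(L \right)} = 7 L \left(-63 + L\right)$ ($R{\left(L \right)} = \left(L - 63\right) \left(L + L \left(1 + 5\right)\right) = \left(-63 + L\right) \left(L + L 6\right) = \left(-63 + L\right) \left(L + 6 L\right) = \left(-63 + L\right) 7 L = 7 L \left(-63 + L\right)$)
$J = -1244$ ($J = 18 - 1262 = -1244$)
$R{\left(A{\left(2 \right)} \right)} + J = 7 \cdot 2 \left(-63 + 2\right) - 1244 = 7 \cdot 2 \left(-61\right) - 1244 = -854 - 1244 = -2098$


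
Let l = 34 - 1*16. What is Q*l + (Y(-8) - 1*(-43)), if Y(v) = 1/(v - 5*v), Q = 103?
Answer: 60705/32 ≈ 1897.0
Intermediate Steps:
Y(v) = -1/(4*v) (Y(v) = 1/(-4*v) = -1/(4*v))
l = 18 (l = 34 - 16 = 18)
Q*l + (Y(-8) - 1*(-43)) = 103*18 + (-¼/(-8) - 1*(-43)) = 1854 + (-¼*(-⅛) + 43) = 1854 + (1/32 + 43) = 1854 + 1377/32 = 60705/32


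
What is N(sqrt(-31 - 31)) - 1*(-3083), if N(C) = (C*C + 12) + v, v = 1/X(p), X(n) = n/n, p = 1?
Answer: 3034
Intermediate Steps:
X(n) = 1
v = 1 (v = 1/1 = 1)
N(C) = 13 + C**2 (N(C) = (C*C + 12) + 1 = (C**2 + 12) + 1 = (12 + C**2) + 1 = 13 + C**2)
N(sqrt(-31 - 31)) - 1*(-3083) = (13 + (sqrt(-31 - 31))**2) - 1*(-3083) = (13 + (sqrt(-62))**2) + 3083 = (13 + (I*sqrt(62))**2) + 3083 = (13 - 62) + 3083 = -49 + 3083 = 3034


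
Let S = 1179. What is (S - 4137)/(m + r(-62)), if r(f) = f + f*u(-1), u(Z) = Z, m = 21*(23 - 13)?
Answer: -493/35 ≈ -14.086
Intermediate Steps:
m = 210 (m = 21*10 = 210)
r(f) = 0 (r(f) = f + f*(-1) = f - f = 0)
(S - 4137)/(m + r(-62)) = (1179 - 4137)/(210 + 0) = -2958/210 = -2958*1/210 = -493/35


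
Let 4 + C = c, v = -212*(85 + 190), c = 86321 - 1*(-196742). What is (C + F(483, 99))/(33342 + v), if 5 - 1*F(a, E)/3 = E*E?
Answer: -253671/24958 ≈ -10.164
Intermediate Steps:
F(a, E) = 15 - 3*E**2 (F(a, E) = 15 - 3*E*E = 15 - 3*E**2)
c = 283063 (c = 86321 + 196742 = 283063)
v = -58300 (v = -212*275 = -58300)
C = 283059 (C = -4 + 283063 = 283059)
(C + F(483, 99))/(33342 + v) = (283059 + (15 - 3*99**2))/(33342 - 58300) = (283059 + (15 - 3*9801))/(-24958) = (283059 + (15 - 29403))*(-1/24958) = (283059 - 29388)*(-1/24958) = 253671*(-1/24958) = -253671/24958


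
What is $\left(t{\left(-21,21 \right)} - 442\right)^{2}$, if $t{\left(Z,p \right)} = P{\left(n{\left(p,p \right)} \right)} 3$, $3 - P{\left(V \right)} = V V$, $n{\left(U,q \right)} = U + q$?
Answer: $32775625$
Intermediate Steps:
$P{\left(V \right)} = 3 - V^{2}$ ($P{\left(V \right)} = 3 - V V = 3 - V^{2}$)
$t{\left(Z,p \right)} = 9 - 12 p^{2}$ ($t{\left(Z,p \right)} = \left(3 - \left(p + p\right)^{2}\right) 3 = \left(3 - \left(2 p\right)^{2}\right) 3 = \left(3 - 4 p^{2}\right) 3 = 9 - 12 p^{2}$)
$\left(t{\left(-21,21 \right)} - 442\right)^{2} = \left(\left(9 - 12 \cdot 21^{2}\right) - 442\right)^{2} = \left(\left(9 - 5292\right) - 442\right)^{2} = \left(-5283 - 442\right)^{2} = \left(-5725\right)^{2} = 32775625$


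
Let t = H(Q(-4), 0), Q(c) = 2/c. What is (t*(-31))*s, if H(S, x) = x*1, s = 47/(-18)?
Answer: 0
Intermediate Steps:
s = -47/18 (s = 47*(-1/18) = -47/18 ≈ -2.6111)
H(S, x) = x
t = 0
(t*(-31))*s = (0*(-31))*(-47/18) = 0*(-47/18) = 0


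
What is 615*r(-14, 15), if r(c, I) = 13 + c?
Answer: -615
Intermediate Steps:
615*r(-14, 15) = 615*(13 - 14) = 615*(-1) = -615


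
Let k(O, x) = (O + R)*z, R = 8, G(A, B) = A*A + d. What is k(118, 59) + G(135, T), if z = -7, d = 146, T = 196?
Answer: 17489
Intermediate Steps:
G(A, B) = 146 + A**2 (G(A, B) = A*A + 146 = A**2 + 146 = 146 + A**2)
k(O, x) = -56 - 7*O (k(O, x) = (O + 8)*(-7) = (8 + O)*(-7) = -56 - 7*O)
k(118, 59) + G(135, T) = (-56 - 7*118) + (146 + 135**2) = (-56 - 826) + (146 + 18225) = -882 + 18371 = 17489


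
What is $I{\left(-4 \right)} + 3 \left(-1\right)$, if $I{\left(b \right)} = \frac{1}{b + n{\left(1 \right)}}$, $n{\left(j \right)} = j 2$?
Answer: $- \frac{7}{2} \approx -3.5$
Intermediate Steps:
$n{\left(j \right)} = 2 j$
$I{\left(b \right)} = \frac{1}{2 + b}$ ($I{\left(b \right)} = \frac{1}{b + 2 \cdot 1} = \frac{1}{b + 2} = \frac{1}{2 + b}$)
$I{\left(-4 \right)} + 3 \left(-1\right) = \frac{1}{2 - 4} + 3 \left(-1\right) = \frac{1}{-2} - 3 = - \frac{1}{2} - 3 = - \frac{7}{2}$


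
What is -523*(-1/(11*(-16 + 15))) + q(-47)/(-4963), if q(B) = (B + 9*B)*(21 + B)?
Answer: -2730069/54593 ≈ -50.008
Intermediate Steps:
q(B) = 10*B*(21 + B) (q(B) = (10*B)*(21 + B) = 10*B*(21 + B))
-523*(-1/(11*(-16 + 15))) + q(-47)/(-4963) = -523*(-1/(11*(-16 + 15))) + (10*(-47)*(21 - 47))/(-4963) = -523/((-1*(-11))) + (10*(-47)*(-26))*(-1/4963) = -523/11 + 12220*(-1/4963) = -523*1/11 - 12220/4963 = -523/11 - 12220/4963 = -2730069/54593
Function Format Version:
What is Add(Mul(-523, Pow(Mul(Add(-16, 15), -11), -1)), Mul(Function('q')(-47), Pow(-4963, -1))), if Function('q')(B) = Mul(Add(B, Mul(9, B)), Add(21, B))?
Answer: Rational(-2730069, 54593) ≈ -50.008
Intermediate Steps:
Function('q')(B) = Mul(10, B, Add(21, B)) (Function('q')(B) = Mul(Mul(10, B), Add(21, B)) = Mul(10, B, Add(21, B)))
Add(Mul(-523, Pow(Mul(Add(-16, 15), -11), -1)), Mul(Function('q')(-47), Pow(-4963, -1))) = Add(Mul(-523, Pow(Mul(Add(-16, 15), -11), -1)), Mul(Mul(10, -47, Add(21, -47)), Pow(-4963, -1))) = Add(Mul(-523, Pow(Mul(-1, -11), -1)), Mul(Mul(10, -47, -26), Rational(-1, 4963))) = Add(Mul(-523, Pow(11, -1)), Mul(12220, Rational(-1, 4963))) = Add(Mul(-523, Rational(1, 11)), Rational(-12220, 4963)) = Add(Rational(-523, 11), Rational(-12220, 4963)) = Rational(-2730069, 54593)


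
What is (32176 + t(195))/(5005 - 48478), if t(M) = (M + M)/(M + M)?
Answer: -32177/43473 ≈ -0.74016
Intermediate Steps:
t(M) = 1 (t(M) = (2*M)/((2*M)) = (2*M)*(1/(2*M)) = 1)
(32176 + t(195))/(5005 - 48478) = (32176 + 1)/(5005 - 48478) = 32177/(-43473) = 32177*(-1/43473) = -32177/43473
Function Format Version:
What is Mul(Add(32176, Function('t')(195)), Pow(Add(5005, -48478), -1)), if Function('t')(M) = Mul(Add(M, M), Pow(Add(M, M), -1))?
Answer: Rational(-32177, 43473) ≈ -0.74016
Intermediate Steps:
Function('t')(M) = 1 (Function('t')(M) = Mul(Mul(2, M), Pow(Mul(2, M), -1)) = Mul(Mul(2, M), Mul(Rational(1, 2), Pow(M, -1))) = 1)
Mul(Add(32176, Function('t')(195)), Pow(Add(5005, -48478), -1)) = Mul(Add(32176, 1), Pow(Add(5005, -48478), -1)) = Mul(32177, Pow(-43473, -1)) = Mul(32177, Rational(-1, 43473)) = Rational(-32177, 43473)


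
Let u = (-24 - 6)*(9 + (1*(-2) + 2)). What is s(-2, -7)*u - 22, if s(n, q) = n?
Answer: 518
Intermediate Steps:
u = -270 (u = -30*(9 + (-2 + 2)) = -30*(9 + 0) = -30*9 = -270)
s(-2, -7)*u - 22 = -2*(-270) - 22 = 540 - 22 = 518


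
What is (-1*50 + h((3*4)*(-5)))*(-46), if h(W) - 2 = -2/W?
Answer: 33097/15 ≈ 2206.5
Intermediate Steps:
h(W) = 2 - 2/W
(-1*50 + h((3*4)*(-5)))*(-46) = (-1*50 + (2 - 2/((3*4)*(-5))))*(-46) = (-50 + (2 - 2/(12*(-5))))*(-46) = (-50 + (2 - 2/(-60)))*(-46) = (-50 + (2 - 2*(-1/60)))*(-46) = (-50 + (2 + 1/30))*(-46) = (-50 + 61/30)*(-46) = -1439/30*(-46) = 33097/15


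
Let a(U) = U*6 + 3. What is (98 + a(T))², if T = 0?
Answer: 10201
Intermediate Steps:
a(U) = 3 + 6*U (a(U) = 6*U + 3 = 3 + 6*U)
(98 + a(T))² = (98 + (3 + 6*0))² = (98 + (3 + 0))² = (98 + 3)² = 101² = 10201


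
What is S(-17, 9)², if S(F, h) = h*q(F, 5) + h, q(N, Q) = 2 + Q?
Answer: 5184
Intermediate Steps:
S(F, h) = 8*h (S(F, h) = h*(2 + 5) + h = h*7 + h = 7*h + h = 8*h)
S(-17, 9)² = (8*9)² = 72² = 5184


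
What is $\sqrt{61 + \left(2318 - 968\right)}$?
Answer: $\sqrt{1411} \approx 37.563$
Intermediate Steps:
$\sqrt{61 + \left(2318 - 968\right)} = \sqrt{61 + 1350} = \sqrt{1411}$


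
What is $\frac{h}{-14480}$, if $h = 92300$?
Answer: $- \frac{4615}{724} \approx -6.3743$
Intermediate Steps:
$\frac{h}{-14480} = \frac{92300}{-14480} = 92300 \left(- \frac{1}{14480}\right) = - \frac{4615}{724}$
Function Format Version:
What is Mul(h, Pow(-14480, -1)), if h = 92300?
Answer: Rational(-4615, 724) ≈ -6.3743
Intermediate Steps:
Mul(h, Pow(-14480, -1)) = Mul(92300, Pow(-14480, -1)) = Mul(92300, Rational(-1, 14480)) = Rational(-4615, 724)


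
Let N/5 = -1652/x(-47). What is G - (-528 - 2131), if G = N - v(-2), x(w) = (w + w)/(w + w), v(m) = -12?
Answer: -5589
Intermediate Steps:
x(w) = 1 (x(w) = (2*w)/((2*w)) = (2*w)*(1/(2*w)) = 1)
N = -8260 (N = 5*(-1652/1) = 5*(-1652*1) = 5*(-1652) = -8260)
G = -8248 (G = -8260 - 1*(-12) = -8260 + 12 = -8248)
G - (-528 - 2131) = -8248 - (-528 - 2131) = -8248 - 1*(-2659) = -8248 + 2659 = -5589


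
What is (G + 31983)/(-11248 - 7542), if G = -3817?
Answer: -14083/9395 ≈ -1.4990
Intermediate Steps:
(G + 31983)/(-11248 - 7542) = (-3817 + 31983)/(-11248 - 7542) = 28166/(-18790) = 28166*(-1/18790) = -14083/9395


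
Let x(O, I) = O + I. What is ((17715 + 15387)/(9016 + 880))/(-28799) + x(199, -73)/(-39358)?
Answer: -9303046605/2804207357908 ≈ -0.0033175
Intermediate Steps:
x(O, I) = I + O
((17715 + 15387)/(9016 + 880))/(-28799) + x(199, -73)/(-39358) = ((17715 + 15387)/(9016 + 880))/(-28799) + (-73 + 199)/(-39358) = (33102/9896)*(-1/28799) + 126*(-1/39358) = (33102*(1/9896))*(-1/28799) - 63/19679 = (16551/4948)*(-1/28799) - 63/19679 = -16551/142497452 - 63/19679 = -9303046605/2804207357908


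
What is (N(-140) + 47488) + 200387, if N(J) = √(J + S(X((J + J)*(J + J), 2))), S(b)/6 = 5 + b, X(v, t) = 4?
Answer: 247875 + I*√86 ≈ 2.4788e+5 + 9.2736*I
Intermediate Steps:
S(b) = 30 + 6*b (S(b) = 6*(5 + b) = 30 + 6*b)
N(J) = √(54 + J) (N(J) = √(J + (30 + 6*4)) = √(J + (30 + 24)) = √(J + 54) = √(54 + J))
(N(-140) + 47488) + 200387 = (√(54 - 140) + 47488) + 200387 = (√(-86) + 47488) + 200387 = (I*√86 + 47488) + 200387 = (47488 + I*√86) + 200387 = 247875 + I*√86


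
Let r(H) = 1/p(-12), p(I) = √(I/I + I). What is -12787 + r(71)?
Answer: -12787 - I*√11/11 ≈ -12787.0 - 0.30151*I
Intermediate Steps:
p(I) = √(1 + I)
r(H) = -I*√11/11 (r(H) = 1/(√(1 - 12)) = 1/(√(-11)) = 1/(I*√11) = -I*√11/11)
-12787 + r(71) = -12787 - I*√11/11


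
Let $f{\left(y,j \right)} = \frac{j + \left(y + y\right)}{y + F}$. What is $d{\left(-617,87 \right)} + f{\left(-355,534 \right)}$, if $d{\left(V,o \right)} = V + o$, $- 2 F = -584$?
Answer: $- \frac{33214}{63} \approx -527.21$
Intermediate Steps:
$F = 292$ ($F = \left(- \frac{1}{2}\right) \left(-584\right) = 292$)
$f{\left(y,j \right)} = \frac{j + 2 y}{292 + y}$ ($f{\left(y,j \right)} = \frac{j + \left(y + y\right)}{y + 292} = \frac{j + 2 y}{292 + y}$)
$d{\left(-617,87 \right)} + f{\left(-355,534 \right)} = \left(-617 + 87\right) + \frac{534 + 2 \left(-355\right)}{292 - 355} = -530 + \frac{534 - 710}{-63} = -530 - - \frac{176}{63} = -530 + \frac{176}{63} = - \frac{33214}{63}$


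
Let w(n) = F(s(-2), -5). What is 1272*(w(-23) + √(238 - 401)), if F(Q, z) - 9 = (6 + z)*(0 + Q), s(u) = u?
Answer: 8904 + 1272*I*√163 ≈ 8904.0 + 16240.0*I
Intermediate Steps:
F(Q, z) = 9 + Q*(6 + z) (F(Q, z) = 9 + (6 + z)*(0 + Q) = 9 + (6 + z)*Q = 9 + Q*(6 + z))
w(n) = 7 (w(n) = 9 + 6*(-2) - 2*(-5) = 9 - 12 + 10 = 7)
1272*(w(-23) + √(238 - 401)) = 1272*(7 + √(238 - 401)) = 1272*(7 + √(-163)) = 1272*(7 + I*√163) = 8904 + 1272*I*√163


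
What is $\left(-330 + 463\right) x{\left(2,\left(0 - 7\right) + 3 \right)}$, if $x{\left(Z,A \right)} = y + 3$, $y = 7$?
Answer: $1330$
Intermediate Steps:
$x{\left(Z,A \right)} = 10$ ($x{\left(Z,A \right)} = 7 + 3 = 10$)
$\left(-330 + 463\right) x{\left(2,\left(0 - 7\right) + 3 \right)} = \left(-330 + 463\right) 10 = 133 \cdot 10 = 1330$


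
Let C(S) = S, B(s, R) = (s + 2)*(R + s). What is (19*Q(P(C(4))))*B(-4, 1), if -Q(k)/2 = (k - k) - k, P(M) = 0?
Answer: 0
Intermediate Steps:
B(s, R) = (2 + s)*(R + s)
Q(k) = 2*k (Q(k) = -2*((k - k) - k) = -2*(0 - k) = -(-2)*k = 2*k)
(19*Q(P(C(4))))*B(-4, 1) = (19*(2*0))*((-4)² + 2*1 + 2*(-4) + 1*(-4)) = (19*0)*(16 + 2 - 8 - 4) = 0*6 = 0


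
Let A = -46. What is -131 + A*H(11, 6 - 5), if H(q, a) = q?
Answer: -637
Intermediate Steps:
-131 + A*H(11, 6 - 5) = -131 - 46*11 = -131 - 506 = -637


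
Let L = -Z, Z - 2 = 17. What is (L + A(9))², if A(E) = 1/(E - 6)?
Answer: 3136/9 ≈ 348.44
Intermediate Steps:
Z = 19 (Z = 2 + 17 = 19)
L = -19 (L = -1*19 = -19)
A(E) = 1/(-6 + E)
(L + A(9))² = (-19 + 1/(-6 + 9))² = (-19 + 1/3)² = (-19 + ⅓)² = (-56/3)² = 3136/9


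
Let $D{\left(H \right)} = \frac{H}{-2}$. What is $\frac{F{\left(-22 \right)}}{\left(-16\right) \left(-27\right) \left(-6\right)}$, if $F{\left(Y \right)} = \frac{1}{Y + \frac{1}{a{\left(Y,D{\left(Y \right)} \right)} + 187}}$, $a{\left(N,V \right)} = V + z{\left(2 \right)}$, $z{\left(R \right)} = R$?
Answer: $\frac{25}{1425276} \approx 1.754 \cdot 10^{-5}$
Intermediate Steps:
$D{\left(H \right)} = - \frac{H}{2}$ ($D{\left(H \right)} = H \left(- \frac{1}{2}\right) = - \frac{H}{2}$)
$a{\left(N,V \right)} = 2 + V$ ($a{\left(N,V \right)} = V + 2 = 2 + V$)
$F{\left(Y \right)} = \frac{1}{Y + \frac{1}{189 - \frac{Y}{2}}}$ ($F{\left(Y \right)} = \frac{1}{Y + \frac{1}{\left(2 - \frac{Y}{2}\right) + 187}} = \frac{1}{Y + \frac{1}{189 - \frac{Y}{2}}}$)
$\frac{F{\left(-22 \right)}}{\left(-16\right) \left(-27\right) \left(-6\right)} = \frac{\frac{1}{-2 + \left(-22\right)^{2} - -8316} \left(-378 - 22\right)}{\left(-16\right) \left(-27\right) \left(-6\right)} = \frac{\frac{1}{-2 + 484 + 8316} \left(-400\right)}{432 \left(-6\right)} = \frac{\frac{1}{8798} \left(-400\right)}{-2592} = \frac{1}{8798} \left(-400\right) \left(- \frac{1}{2592}\right) = \left(- \frac{200}{4399}\right) \left(- \frac{1}{2592}\right) = \frac{25}{1425276}$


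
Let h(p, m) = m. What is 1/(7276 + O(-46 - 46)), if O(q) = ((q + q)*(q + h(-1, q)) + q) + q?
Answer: 1/40948 ≈ 2.4421e-5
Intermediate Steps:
O(q) = 2*q + 4*q² (O(q) = ((q + q)*(q + q) + q) + q = ((2*q)*(2*q) + q) + q = (4*q² + q) + q = (q + 4*q²) + q = 2*q + 4*q²)
1/(7276 + O(-46 - 46)) = 1/(7276 + 2*(-46 - 46)*(1 + 2*(-46 - 46))) = 1/(7276 + 2*(-92)*(1 + 2*(-92))) = 1/(7276 + 2*(-92)*(1 - 184)) = 1/(7276 + 2*(-92)*(-183)) = 1/(7276 + 33672) = 1/40948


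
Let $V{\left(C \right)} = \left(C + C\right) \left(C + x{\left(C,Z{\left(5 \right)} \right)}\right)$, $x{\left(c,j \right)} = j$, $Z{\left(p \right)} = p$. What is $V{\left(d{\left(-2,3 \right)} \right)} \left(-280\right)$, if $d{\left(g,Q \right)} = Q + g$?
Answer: $-3360$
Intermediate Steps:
$V{\left(C \right)} = 2 C \left(5 + C\right)$ ($V{\left(C \right)} = \left(C + C\right) \left(C + 5\right) = 2 C \left(5 + C\right)$)
$V{\left(d{\left(-2,3 \right)} \right)} \left(-280\right) = 2 \left(3 - 2\right) \left(5 + \left(3 - 2\right)\right) \left(-280\right) = 2 \cdot 1 \left(5 + 1\right) \left(-280\right) = 2 \cdot 1 \cdot 6 \left(-280\right) = 12 \left(-280\right) = -3360$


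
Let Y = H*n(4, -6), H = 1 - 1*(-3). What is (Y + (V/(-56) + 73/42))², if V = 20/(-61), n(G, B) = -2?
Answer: 64224196/1640961 ≈ 39.138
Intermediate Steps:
V = -20/61 (V = 20*(-1/61) = -20/61 ≈ -0.32787)
H = 4 (H = 1 + 3 = 4)
Y = -8 (Y = 4*(-2) = -8)
(Y + (V/(-56) + 73/42))² = (-8 + (-20/61/(-56) + 73/42))² = (-8 + (-20/61*(-1/56) + 73*(1/42)))² = (-8 + (5/854 + 73/42))² = (-8 + 2234/1281)² = (-8014/1281)² = 64224196/1640961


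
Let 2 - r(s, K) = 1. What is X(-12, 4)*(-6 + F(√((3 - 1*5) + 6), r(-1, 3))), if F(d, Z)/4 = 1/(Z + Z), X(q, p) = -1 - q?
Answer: -44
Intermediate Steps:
r(s, K) = 1 (r(s, K) = 2 - 1*1 = 2 - 1 = 1)
F(d, Z) = 2/Z (F(d, Z) = 4/(Z + Z) = 4/((2*Z)) = 4*(1/(2*Z)) = 2/Z)
X(-12, 4)*(-6 + F(√((3 - 1*5) + 6), r(-1, 3))) = (-1 - 1*(-12))*(-6 + 2/1) = (-1 + 12)*(-6 + 2*1) = 11*(-6 + 2) = 11*(-4) = -44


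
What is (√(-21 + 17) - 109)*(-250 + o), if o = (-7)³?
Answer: 64637 - 1186*I ≈ 64637.0 - 1186.0*I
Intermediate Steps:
o = -343
(√(-21 + 17) - 109)*(-250 + o) = (√(-21 + 17) - 109)*(-250 - 343) = (√(-4) - 109)*(-593) = (2*I - 109)*(-593) = (-109 + 2*I)*(-593) = 64637 - 1186*I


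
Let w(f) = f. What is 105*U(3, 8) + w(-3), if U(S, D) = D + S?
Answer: 1152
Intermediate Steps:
105*U(3, 8) + w(-3) = 105*(8 + 3) - 3 = 105*11 - 3 = 1155 - 3 = 1152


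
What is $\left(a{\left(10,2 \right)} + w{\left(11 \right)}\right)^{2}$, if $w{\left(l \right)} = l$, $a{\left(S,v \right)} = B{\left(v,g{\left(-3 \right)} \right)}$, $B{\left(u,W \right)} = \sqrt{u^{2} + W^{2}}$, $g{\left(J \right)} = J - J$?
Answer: $169$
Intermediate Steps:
$g{\left(J \right)} = 0$
$B{\left(u,W \right)} = \sqrt{W^{2} + u^{2}}$
$a{\left(S,v \right)} = \sqrt{v^{2}}$ ($a{\left(S,v \right)} = \sqrt{0^{2} + v^{2}} = \sqrt{0 + v^{2}} = \sqrt{v^{2}}$)
$\left(a{\left(10,2 \right)} + w{\left(11 \right)}\right)^{2} = \left(\sqrt{2^{2}} + 11\right)^{2} = \left(\sqrt{4} + 11\right)^{2} = \left(2 + 11\right)^{2} = 13^{2} = 169$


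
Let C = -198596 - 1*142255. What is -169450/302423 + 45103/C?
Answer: -71397386519/103081181973 ≈ -0.69263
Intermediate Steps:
C = -340851 (C = -198596 - 142255 = -340851)
-169450/302423 + 45103/C = -169450/302423 + 45103/(-340851) = -169450*1/302423 + 45103*(-1/340851) = -169450/302423 - 45103/340851 = -71397386519/103081181973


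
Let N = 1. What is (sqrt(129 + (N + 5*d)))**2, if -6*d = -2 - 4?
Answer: 135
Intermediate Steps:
d = 1 (d = -(-2 - 4)/6 = -1/6*(-6) = 1)
(sqrt(129 + (N + 5*d)))**2 = (sqrt(129 + (1 + 5*1)))**2 = (sqrt(129 + (1 + 5)))**2 = (sqrt(129 + 6))**2 = (sqrt(135))**2 = (3*sqrt(15))**2 = 135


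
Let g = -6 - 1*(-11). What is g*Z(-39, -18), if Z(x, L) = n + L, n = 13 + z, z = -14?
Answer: -95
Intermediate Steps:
n = -1 (n = 13 - 14 = -1)
Z(x, L) = -1 + L
g = 5 (g = -6 + 11 = 5)
g*Z(-39, -18) = 5*(-1 - 18) = 5*(-19) = -95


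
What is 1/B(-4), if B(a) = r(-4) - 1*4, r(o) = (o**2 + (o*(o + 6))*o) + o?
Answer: 1/40 ≈ 0.025000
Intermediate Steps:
r(o) = o + o**2 + o**2*(6 + o) (r(o) = (o**2 + (o*(6 + o))*o) + o = (o**2 + o**2*(6 + o)) + o = o + o**2 + o**2*(6 + o))
B(a) = 40 (B(a) = -4*(1 + (-4)**2 + 7*(-4)) - 1*4 = -4*(1 + 16 - 28) - 4 = -4*(-11) - 4 = 44 - 4 = 40)
1/B(-4) = 1/40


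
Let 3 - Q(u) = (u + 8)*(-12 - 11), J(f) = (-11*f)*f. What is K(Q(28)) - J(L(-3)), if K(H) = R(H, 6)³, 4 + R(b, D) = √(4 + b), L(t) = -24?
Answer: -3748 + 883*√835 ≈ 21768.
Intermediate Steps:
J(f) = -11*f²
Q(u) = 187 + 23*u (Q(u) = 3 - (u + 8)*(-12 - 11) = 3 - (8 + u)*(-23) = 3 - (-184 - 23*u) = 3 + (184 + 23*u) = 187 + 23*u)
R(b, D) = -4 + √(4 + b)
K(H) = (-4 + √(4 + H))³
K(Q(28)) - J(L(-3)) = (-4 + √(4 + (187 + 23*28)))³ - (-11)*(-24)² = (-4 + √(4 + (187 + 644)))³ - (-11)*576 = (-4 + √(4 + 831))³ - 1*(-6336) = (-4 + √835)³ + 6336 = 6336 + (-4 + √835)³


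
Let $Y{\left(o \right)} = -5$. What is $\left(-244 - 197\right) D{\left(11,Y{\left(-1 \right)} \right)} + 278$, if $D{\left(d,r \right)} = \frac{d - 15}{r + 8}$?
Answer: $866$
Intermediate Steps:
$D{\left(d,r \right)} = \frac{-15 + d}{8 + r}$
$\left(-244 - 197\right) D{\left(11,Y{\left(-1 \right)} \right)} + 278 = \left(-244 - 197\right) \frac{-15 + 11}{8 - 5} + 278 = \left(-244 - 197\right) \frac{1}{3} \left(-4\right) + 278 = - 441 \cdot \frac{1}{3} \left(-4\right) + 278 = \left(-441\right) \left(- \frac{4}{3}\right) + 278 = 588 + 278 = 866$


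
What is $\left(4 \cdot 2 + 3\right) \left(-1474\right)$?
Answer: $-16214$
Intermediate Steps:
$\left(4 \cdot 2 + 3\right) \left(-1474\right) = \left(8 + 3\right) \left(-1474\right) = 11 \left(-1474\right) = -16214$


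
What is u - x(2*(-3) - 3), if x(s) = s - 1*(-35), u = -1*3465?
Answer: -3491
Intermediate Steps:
u = -3465
x(s) = 35 + s (x(s) = s + 35 = 35 + s)
u - x(2*(-3) - 3) = -3465 - (35 + (2*(-3) - 3)) = -3465 - (35 + (-6 - 3)) = -3465 - (35 - 9) = -3465 - 1*26 = -3465 - 26 = -3491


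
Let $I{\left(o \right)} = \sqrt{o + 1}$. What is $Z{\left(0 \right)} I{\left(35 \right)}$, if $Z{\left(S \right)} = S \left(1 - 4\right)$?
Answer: $0$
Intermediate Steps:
$Z{\left(S \right)} = - 3 S$ ($Z{\left(S \right)} = S \left(-3\right) = - 3 S$)
$I{\left(o \right)} = \sqrt{1 + o}$
$Z{\left(0 \right)} I{\left(35 \right)} = \left(-3\right) 0 \sqrt{1 + 35} = 0 \sqrt{36} = 0 \cdot 6 = 0$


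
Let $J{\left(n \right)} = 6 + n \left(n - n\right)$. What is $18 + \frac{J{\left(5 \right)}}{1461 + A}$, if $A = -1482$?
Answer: $\frac{124}{7} \approx 17.714$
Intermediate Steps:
$J{\left(n \right)} = 6$ ($J{\left(n \right)} = 6 + n 0 = 6 + 0 = 6$)
$18 + \frac{J{\left(5 \right)}}{1461 + A} = 18 + \frac{6}{1461 - 1482} = 18 + \frac{6}{-21} = 18 + 6 \left(- \frac{1}{21}\right) = 18 - \frac{2}{7} = \frac{124}{7}$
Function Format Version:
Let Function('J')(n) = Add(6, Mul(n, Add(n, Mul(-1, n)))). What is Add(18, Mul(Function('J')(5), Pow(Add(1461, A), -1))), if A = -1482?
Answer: Rational(124, 7) ≈ 17.714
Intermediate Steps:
Function('J')(n) = 6 (Function('J')(n) = Add(6, Mul(n, 0)) = Add(6, 0) = 6)
Add(18, Mul(Function('J')(5), Pow(Add(1461, A), -1))) = Add(18, Mul(6, Pow(Add(1461, -1482), -1))) = Add(18, Mul(6, Pow(-21, -1))) = Add(18, Mul(6, Rational(-1, 21))) = Add(18, Rational(-2, 7)) = Rational(124, 7)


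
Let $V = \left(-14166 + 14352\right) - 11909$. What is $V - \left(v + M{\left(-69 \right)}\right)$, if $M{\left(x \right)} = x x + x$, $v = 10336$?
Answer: $-26751$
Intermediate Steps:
$M{\left(x \right)} = x + x^{2}$ ($M{\left(x \right)} = x^{2} + x = x + x^{2}$)
$V = -11723$ ($V = 186 - 11909 = -11723$)
$V - \left(v + M{\left(-69 \right)}\right) = -11723 - \left(10336 - 69 \left(1 - 69\right)\right) = -11723 - \left(10336 - -4692\right) = -11723 - \left(10336 + 4692\right) = -11723 - 15028 = -26751$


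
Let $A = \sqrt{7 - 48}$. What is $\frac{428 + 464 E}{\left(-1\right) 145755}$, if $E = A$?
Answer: $- \frac{428}{145755} - \frac{464 i \sqrt{41}}{145755} \approx -0.0029364 - 0.020384 i$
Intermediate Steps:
$A = i \sqrt{41}$ ($A = \sqrt{-41} = i \sqrt{41} \approx 6.4031 i$)
$E = i \sqrt{41} \approx 6.4031 i$
$\frac{428 + 464 E}{\left(-1\right) 145755} = \frac{428 + 464 i \sqrt{41}}{\left(-1\right) 145755} = \frac{428 + 464 i \sqrt{41}}{-145755} = \left(428 + 464 i \sqrt{41}\right) \left(- \frac{1}{145755}\right) = - \frac{428}{145755} - \frac{464 i \sqrt{41}}{145755}$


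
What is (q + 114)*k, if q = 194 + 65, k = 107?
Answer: 39911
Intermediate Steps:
q = 259
(q + 114)*k = (259 + 114)*107 = 373*107 = 39911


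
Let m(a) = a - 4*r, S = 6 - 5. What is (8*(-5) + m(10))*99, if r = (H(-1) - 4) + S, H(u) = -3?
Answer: -594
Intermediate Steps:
S = 1
r = -6 (r = (-3 - 4) + 1 = -7 + 1 = -6)
m(a) = 24 + a (m(a) = a - 4*(-6) = a + 24 = 24 + a)
(8*(-5) + m(10))*99 = (8*(-5) + (24 + 10))*99 = (-40 + 34)*99 = -6*99 = -594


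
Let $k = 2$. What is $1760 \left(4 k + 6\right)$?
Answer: $24640$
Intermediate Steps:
$1760 \left(4 k + 6\right) = 1760 \left(4 \cdot 2 + 6\right) = 1760 \left(8 + 6\right) = 1760 \cdot 14 = 24640$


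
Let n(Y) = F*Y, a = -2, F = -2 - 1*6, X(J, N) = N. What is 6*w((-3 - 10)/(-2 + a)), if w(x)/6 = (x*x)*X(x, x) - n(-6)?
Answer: -7875/16 ≈ -492.19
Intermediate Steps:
F = -8 (F = -2 - 6 = -8)
n(Y) = -8*Y
w(x) = -288 + 6*x³ (w(x) = 6*((x*x)*x - (-8)*(-6)) = 6*(x²*x - 1*48) = 6*(x³ - 48) = 6*(-48 + x³) = -288 + 6*x³)
6*w((-3 - 10)/(-2 + a)) = 6*(-288 + 6*((-3 - 10)/(-2 - 2))³) = 6*(-288 + 6*(-13/(-4))³) = 6*(-288 + 6*(-13*(-¼))³) = 6*(-288 + 6*(13/4)³) = 6*(-288 + 6*(2197/64)) = 6*(-288 + 6591/32) = 6*(-2625/32) = -7875/16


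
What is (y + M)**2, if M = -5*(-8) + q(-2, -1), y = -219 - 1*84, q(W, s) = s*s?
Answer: 68644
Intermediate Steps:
q(W, s) = s**2
y = -303 (y = -219 - 84 = -303)
M = 41 (M = -5*(-8) + (-1)**2 = 40 + 1 = 41)
(y + M)**2 = (-303 + 41)**2 = (-262)**2 = 68644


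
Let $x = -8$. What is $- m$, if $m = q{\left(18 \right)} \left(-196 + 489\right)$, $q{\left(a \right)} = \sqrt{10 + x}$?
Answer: $- 293 \sqrt{2} \approx -414.36$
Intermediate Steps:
$q{\left(a \right)} = \sqrt{2}$ ($q{\left(a \right)} = \sqrt{10 - 8} = \sqrt{2}$)
$m = 293 \sqrt{2}$ ($m = \sqrt{2} \left(-196 + 489\right) = \sqrt{2} \cdot 293 = 293 \sqrt{2} \approx 414.36$)
$- m = - 293 \sqrt{2}$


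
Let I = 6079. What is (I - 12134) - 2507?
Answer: -8562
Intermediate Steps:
(I - 12134) - 2507 = (6079 - 12134) - 2507 = -6055 - 2507 = -8562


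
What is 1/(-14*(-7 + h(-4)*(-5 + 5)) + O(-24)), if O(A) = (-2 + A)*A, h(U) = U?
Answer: 1/722 ≈ 0.0013850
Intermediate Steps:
O(A) = A*(-2 + A)
1/(-14*(-7 + h(-4)*(-5 + 5)) + O(-24)) = 1/(-14*(-7 - 4*(-5 + 5)) - 24*(-2 - 24)) = 1/(-14*(-7 - 4*0) - 24*(-26)) = 1/(-14*(-7 + 0) + 624) = 1/(-14*(-7) + 624) = 1/(98 + 624) = 1/722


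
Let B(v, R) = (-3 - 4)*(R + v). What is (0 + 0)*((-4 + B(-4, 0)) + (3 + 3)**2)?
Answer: 0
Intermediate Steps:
B(v, R) = -7*R - 7*v (B(v, R) = -7*(R + v) = -7*R - 7*v)
(0 + 0)*((-4 + B(-4, 0)) + (3 + 3)**2) = (0 + 0)*((-4 + (-7*0 - 7*(-4))) + (3 + 3)**2) = 0*((-4 + (0 + 28)) + 6**2) = 0*((-4 + 28) + 36) = 0*(24 + 36) = 0*60 = 0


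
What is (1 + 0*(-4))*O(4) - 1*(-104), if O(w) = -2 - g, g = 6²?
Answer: 66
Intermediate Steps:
g = 36
O(w) = -38 (O(w) = -2 - 1*36 = -2 - 36 = -38)
(1 + 0*(-4))*O(4) - 1*(-104) = (1 + 0*(-4))*(-38) - 1*(-104) = (1 + 0)*(-38) + 104 = 1*(-38) + 104 = -38 + 104 = 66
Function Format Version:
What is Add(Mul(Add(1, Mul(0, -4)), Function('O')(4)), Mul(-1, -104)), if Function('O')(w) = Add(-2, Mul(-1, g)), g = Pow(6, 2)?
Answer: 66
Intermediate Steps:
g = 36
Function('O')(w) = -38 (Function('O')(w) = Add(-2, Mul(-1, 36)) = Add(-2, -36) = -38)
Add(Mul(Add(1, Mul(0, -4)), Function('O')(4)), Mul(-1, -104)) = Add(Mul(Add(1, Mul(0, -4)), -38), Mul(-1, -104)) = Add(Mul(Add(1, 0), -38), 104) = Add(Mul(1, -38), 104) = Add(-38, 104) = 66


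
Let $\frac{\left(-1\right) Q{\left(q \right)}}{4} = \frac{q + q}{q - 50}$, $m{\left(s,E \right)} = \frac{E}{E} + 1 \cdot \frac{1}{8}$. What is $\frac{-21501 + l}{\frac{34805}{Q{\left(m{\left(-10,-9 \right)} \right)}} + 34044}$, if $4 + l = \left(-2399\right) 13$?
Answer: $- \frac{3793824}{16059923} \approx -0.23623$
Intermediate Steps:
$m{\left(s,E \right)} = \frac{9}{8}$ ($m{\left(s,E \right)} = 1 + 1 \cdot \frac{1}{8} = 1 + \frac{1}{8} = \frac{9}{8}$)
$Q{\left(q \right)} = - \frac{8 q}{-50 + q}$ ($Q{\left(q \right)} = - 4 \frac{q + q}{q - 50} = - 4 \frac{2 q}{-50 + q} = - \frac{8 q}{-50 + q}$)
$l = -31191$ ($l = -4 - 31187 = -31191$)
$\frac{-21501 + l}{\frac{34805}{Q{\left(m{\left(-10,-9 \right)} \right)}} + 34044} = \frac{-21501 - 31191}{\frac{34805}{\left(-8\right) \frac{9}{8} \frac{1}{-50 + \frac{9}{8}}} + 34044} = - \frac{52692}{\frac{34805}{\left(-8\right) \frac{9}{8} \frac{1}{- \frac{391}{8}}} + 34044} = - \frac{52692}{\frac{34805}{\left(-8\right) \frac{9}{8} \left(- \frac{8}{391}\right)} + 34044} = - \frac{52692}{\frac{34805}{\frac{72}{391}} + 34044} = - \frac{52692}{34805 \cdot \frac{391}{72} + 34044} = - \frac{52692}{\frac{13608755}{72} + 34044} = - \frac{52692}{\frac{16059923}{72}} = \left(-52692\right) \frac{72}{16059923} = - \frac{3793824}{16059923}$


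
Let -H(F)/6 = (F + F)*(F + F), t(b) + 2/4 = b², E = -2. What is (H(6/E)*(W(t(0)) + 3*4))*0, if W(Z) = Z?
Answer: 0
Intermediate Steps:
t(b) = -½ + b²
H(F) = -24*F² (H(F) = -6*(F + F)*(F + F) = -6*2*F*2*F = -24*F²)
(H(6/E)*(W(t(0)) + 3*4))*0 = ((-24*(6/(-2))²)*((-½ + 0²) + 3*4))*0 = ((-24*(6*(-½))²)*((-½ + 0) + 12))*0 = ((-24*(-3)²)*(-½ + 12))*0 = (-24*9*(23/2))*0 = -216*23/2*0 = -2484*0 = 0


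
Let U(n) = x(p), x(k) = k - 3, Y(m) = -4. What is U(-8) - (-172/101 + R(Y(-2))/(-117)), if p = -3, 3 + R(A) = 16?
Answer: -3805/909 ≈ -4.1859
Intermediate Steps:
R(A) = 13 (R(A) = -3 + 16 = 13)
x(k) = -3 + k
U(n) = -6 (U(n) = -3 - 3 = -6)
U(-8) - (-172/101 + R(Y(-2))/(-117)) = -6 - (-172/101 + 13/(-117)) = -6 - (-172*1/101 + 13*(-1/117)) = -6 - (-172/101 - 1/9) = -6 - 1*(-1649/909) = -6 + 1649/909 = -3805/909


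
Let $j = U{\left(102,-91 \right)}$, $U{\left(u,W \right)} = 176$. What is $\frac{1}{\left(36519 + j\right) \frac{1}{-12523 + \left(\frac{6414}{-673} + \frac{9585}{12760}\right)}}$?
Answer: $- \frac{4304656159}{12604703144} \approx -0.34151$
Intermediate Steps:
$j = 176$
$\frac{1}{\left(36519 + j\right) \frac{1}{-12523 + \left(\frac{6414}{-673} + \frac{9585}{12760}\right)}} = \frac{1}{\left(36519 + 176\right) \frac{1}{-12523 + \left(\frac{6414}{-673} + \frac{9585}{12760}\right)}} = \frac{1}{36695 \frac{1}{-12523 + \left(6414 \left(- \frac{1}{673}\right) + 9585 \cdot \frac{1}{12760}\right)}} = \frac{1}{36695 \frac{1}{-12523 + \left(- \frac{6414}{673} + \frac{1917}{2552}\right)}} = \frac{1}{36695 \frac{1}{-12523 - \frac{15078387}{1717496}}} = \frac{1}{36695 \frac{1}{- \frac{21523280795}{1717496}}} = \frac{1}{36695 \left(- \frac{1717496}{21523280795}\right)} = \frac{1}{- \frac{12604703144}{4304656159}} = - \frac{4304656159}{12604703144}$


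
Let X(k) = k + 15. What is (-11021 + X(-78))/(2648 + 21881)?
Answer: -11084/24529 ≈ -0.45187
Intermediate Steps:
X(k) = 15 + k
(-11021 + X(-78))/(2648 + 21881) = (-11021 + (15 - 78))/(2648 + 21881) = (-11021 - 63)/24529 = -11084*1/24529 = -11084/24529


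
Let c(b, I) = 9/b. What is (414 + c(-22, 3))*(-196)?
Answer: -891702/11 ≈ -81064.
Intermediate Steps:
(414 + c(-22, 3))*(-196) = (414 + 9/(-22))*(-196) = (414 + 9*(-1/22))*(-196) = (414 - 9/22)*(-196) = (9099/22)*(-196) = -891702/11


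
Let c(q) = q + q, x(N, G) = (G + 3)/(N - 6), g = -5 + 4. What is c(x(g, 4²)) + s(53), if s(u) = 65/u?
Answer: -1559/371 ≈ -4.2022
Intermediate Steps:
g = -1
x(N, G) = (3 + G)/(-6 + N)
c(q) = 2*q
c(x(g, 4²)) + s(53) = 2*((3 + 4²)/(-6 - 1)) + 65/53 = 2*((3 + 16)/(-7)) + 65*(1/53) = 2*(-⅐*19) + 65/53 = 2*(-19/7) + 65/53 = -38/7 + 65/53 = -1559/371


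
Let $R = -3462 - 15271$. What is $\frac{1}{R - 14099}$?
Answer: $- \frac{1}{32832} \approx -3.0458 \cdot 10^{-5}$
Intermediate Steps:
$R = -18733$ ($R = -3462 - 15271 = -18733$)
$\frac{1}{R - 14099} = \frac{1}{-18733 - 14099} = \frac{1}{-32832} = - \frac{1}{32832}$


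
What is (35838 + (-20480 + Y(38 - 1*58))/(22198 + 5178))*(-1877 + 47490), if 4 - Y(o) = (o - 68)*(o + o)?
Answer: 11187467349349/6844 ≈ 1.6346e+9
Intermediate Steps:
Y(o) = 4 - 2*o*(-68 + o) (Y(o) = 4 - (o - 68)*(o + o) = 4 - (-68 + o)*2*o = 4 - 2*o*(-68 + o))
(35838 + (-20480 + Y(38 - 1*58))/(22198 + 5178))*(-1877 + 47490) = (35838 + (-20480 + (4 - 2*(38 - 1*58)² + 136*(38 - 1*58)))/(22198 + 5178))*(-1877 + 47490) = (35838 + (-20480 + (4 - 2*(38 - 58)² + 136*(38 - 58)))/27376)*45613 = (35838 + (-20480 + (4 - 2*(-20)² + 136*(-20)))*(1/27376))*45613 = (35838 + (-20480 + (4 - 2*400 - 2720))*(1/27376))*45613 = (35838 + (-20480 + (4 - 800 - 2720))*(1/27376))*45613 = (35838 + (-20480 - 3516)*(1/27376))*45613 = (35838 - 23996*1/27376)*45613 = (35838 - 5999/6844)*45613 = (245269273/6844)*45613 = 11187467349349/6844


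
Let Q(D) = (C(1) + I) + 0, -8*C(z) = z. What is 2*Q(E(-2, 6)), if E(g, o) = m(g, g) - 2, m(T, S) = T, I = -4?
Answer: -33/4 ≈ -8.2500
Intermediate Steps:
C(z) = -z/8
E(g, o) = -2 + g (E(g, o) = g - 2 = -2 + g)
Q(D) = -33/8 (Q(D) = (-1/8*1 - 4) + 0 = (-1/8 - 4) + 0 = -33/8 + 0 = -33/8)
2*Q(E(-2, 6)) = 2*(-33/8) = -33/4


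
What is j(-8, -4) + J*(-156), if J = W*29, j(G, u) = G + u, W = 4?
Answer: -18108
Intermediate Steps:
J = 116 (J = 4*29 = 116)
j(-8, -4) + J*(-156) = (-8 - 4) + 116*(-156) = -12 - 18096 = -18108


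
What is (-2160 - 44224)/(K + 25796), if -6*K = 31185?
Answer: -7136/3169 ≈ -2.2518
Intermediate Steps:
K = -10395/2 (K = -⅙*31185 = -10395/2 ≈ -5197.5)
(-2160 - 44224)/(K + 25796) = (-2160 - 44224)/(-10395/2 + 25796) = -46384/41197/2 = -46384*2/41197 = -7136/3169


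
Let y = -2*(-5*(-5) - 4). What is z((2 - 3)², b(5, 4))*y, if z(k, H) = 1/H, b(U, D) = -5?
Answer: 42/5 ≈ 8.4000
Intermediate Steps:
y = -42 (y = -2*(25 - 4) = -2*21 = -42)
z((2 - 3)², b(5, 4))*y = -42/(-5) = -⅕*(-42) = 42/5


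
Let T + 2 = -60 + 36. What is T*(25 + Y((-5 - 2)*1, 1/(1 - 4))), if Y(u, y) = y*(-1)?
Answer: -1976/3 ≈ -658.67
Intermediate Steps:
Y(u, y) = -y
T = -26 (T = -2 + (-60 + 36) = -2 - 24 = -26)
T*(25 + Y((-5 - 2)*1, 1/(1 - 4))) = -26*(25 - 1/(1 - 4)) = -26*(25 - 1/(-3)) = -26*(25 - 1*(-1/3)) = -26*(25 + 1/3) = -26*76/3 = -1976/3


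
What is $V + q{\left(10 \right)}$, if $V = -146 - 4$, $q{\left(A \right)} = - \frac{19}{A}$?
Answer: $- \frac{1519}{10} \approx -151.9$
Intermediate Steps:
$V = -150$
$V + q{\left(10 \right)} = -150 - \frac{19}{10} = - \frac{1519}{10}$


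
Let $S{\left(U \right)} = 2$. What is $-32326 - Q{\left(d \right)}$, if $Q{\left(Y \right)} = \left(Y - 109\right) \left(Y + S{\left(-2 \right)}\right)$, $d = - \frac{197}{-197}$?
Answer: $-32002$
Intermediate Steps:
$d = 1$ ($d = \left(-197\right) \left(- \frac{1}{197}\right) = 1$)
$Q{\left(Y \right)} = \left(-109 + Y\right) \left(2 + Y\right)$ ($Q{\left(Y \right)} = \left(Y - 109\right) \left(Y + 2\right) = \left(-109 + Y\right) \left(2 + Y\right)$)
$-32326 - Q{\left(d \right)} = -32326 - \left(-218 + 1^{2} - 107\right) = -32326 - \left(-218 + 1 - 107\right) = -32326 - -324 = -32326 + 324 = -32002$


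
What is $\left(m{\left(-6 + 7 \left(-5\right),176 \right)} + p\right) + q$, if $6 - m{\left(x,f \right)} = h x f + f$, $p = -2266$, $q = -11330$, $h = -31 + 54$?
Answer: $152202$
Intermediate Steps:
$h = 23$
$m{\left(x,f \right)} = 6 - f - 23 f x$ ($m{\left(x,f \right)} = 6 - \left(23 x f + f\right) = 6 - \left(23 f x + f\right) = 6 - \left(f + 23 f x\right) = 6 - f - 23 f x$)
$\left(m{\left(-6 + 7 \left(-5\right),176 \right)} + p\right) + q = \left(\left(6 - 176 - 4048 \left(-6 + 7 \left(-5\right)\right)\right) - 2266\right) - 11330 = \left(\left(6 - 176 - 4048 \left(-6 - 35\right)\right) - 2266\right) - 11330 = \left(\left(6 - 176 - 4048 \left(-41\right)\right) - 2266\right) - 11330 = \left(\left(6 - 176 + 165968\right) - 2266\right) - 11330 = \left(165798 - 2266\right) - 11330 = 163532 - 11330 = 152202$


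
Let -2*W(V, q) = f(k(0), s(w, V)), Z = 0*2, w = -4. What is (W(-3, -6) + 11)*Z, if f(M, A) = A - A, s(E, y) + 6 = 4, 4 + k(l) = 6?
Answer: 0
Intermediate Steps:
k(l) = 2 (k(l) = -4 + 6 = 2)
s(E, y) = -2 (s(E, y) = -6 + 4 = -2)
f(M, A) = 0
Z = 0
W(V, q) = 0 (W(V, q) = -½*0 = 0)
(W(-3, -6) + 11)*Z = (0 + 11)*0 = 11*0 = 0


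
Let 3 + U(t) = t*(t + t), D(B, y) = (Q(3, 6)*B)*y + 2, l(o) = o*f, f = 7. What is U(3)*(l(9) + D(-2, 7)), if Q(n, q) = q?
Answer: -285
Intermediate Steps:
l(o) = 7*o (l(o) = o*7 = 7*o)
D(B, y) = 2 + 6*B*y (D(B, y) = (6*B)*y + 2 = 6*B*y + 2 = 2 + 6*B*y)
U(t) = -3 + 2*t² (U(t) = -3 + t*(t + t) = -3 + t*(2*t) = -3 + 2*t²)
U(3)*(l(9) + D(-2, 7)) = (-3 + 2*3²)*(7*9 + (2 + 6*(-2)*7)) = (-3 + 2*9)*(63 + (2 - 84)) = (-3 + 18)*(63 - 82) = 15*(-19) = -285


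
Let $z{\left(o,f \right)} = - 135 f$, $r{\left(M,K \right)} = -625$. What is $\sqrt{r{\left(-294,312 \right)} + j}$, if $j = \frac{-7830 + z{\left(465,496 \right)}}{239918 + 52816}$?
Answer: $\frac{i \sqrt{18374533710}}{5421} \approx 25.005 i$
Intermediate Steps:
$j = - \frac{1385}{5421}$ ($j = \frac{-7830 - 66960}{239918 + 52816} = \frac{-7830 - 66960}{292734} = \left(-74790\right) \frac{1}{292734} = - \frac{1385}{5421} \approx -0.25549$)
$\sqrt{r{\left(-294,312 \right)} + j} = \sqrt{-625 - \frac{1385}{5421}} = \sqrt{- \frac{3389510}{5421}} = \frac{i \sqrt{18374533710}}{5421}$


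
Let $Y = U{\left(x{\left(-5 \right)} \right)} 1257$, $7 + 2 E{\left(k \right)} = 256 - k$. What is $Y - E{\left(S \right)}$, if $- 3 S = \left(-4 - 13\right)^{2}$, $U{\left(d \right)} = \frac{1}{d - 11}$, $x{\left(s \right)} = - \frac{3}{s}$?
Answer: $- \frac{45791}{156} \approx -293.53$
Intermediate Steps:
$U{\left(d \right)} = \frac{1}{-11 + d}$
$S = - \frac{289}{3}$ ($S = - \frac{\left(-4 - 13\right)^{2}}{3} = - \frac{\left(-17\right)^{2}}{3} = \left(- \frac{1}{3}\right) 289 = - \frac{289}{3} \approx -96.333$)
$E{\left(k \right)} = \frac{249}{2} - \frac{k}{2}$ ($E{\left(k \right)} = - \frac{7}{2} + \frac{256 - k}{2} = - \frac{7}{2} - \left(-128 + \frac{k}{2}\right) = \frac{249}{2} - \frac{k}{2}$)
$Y = - \frac{6285}{52}$ ($Y = \frac{1}{-11 - \frac{3}{-5}} \cdot 1257 = \frac{1}{-11 - - \frac{3}{5}} \cdot 1257 = \frac{1}{-11 + \frac{3}{5}} \cdot 1257 = \frac{1}{- \frac{52}{5}} \cdot 1257 = \left(- \frac{5}{52}\right) 1257 = - \frac{6285}{52} \approx -120.87$)
$Y - E{\left(S \right)} = - \frac{6285}{52} - \left(\frac{249}{2} - - \frac{289}{6}\right) = - \frac{6285}{52} - \left(\frac{249}{2} + \frac{289}{6}\right) = - \frac{6285}{52} - \frac{518}{3} = - \frac{45791}{156}$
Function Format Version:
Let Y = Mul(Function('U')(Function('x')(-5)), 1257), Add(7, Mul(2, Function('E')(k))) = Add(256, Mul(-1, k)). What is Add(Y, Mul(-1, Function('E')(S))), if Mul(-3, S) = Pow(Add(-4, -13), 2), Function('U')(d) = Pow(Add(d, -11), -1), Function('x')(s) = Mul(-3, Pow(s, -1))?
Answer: Rational(-45791, 156) ≈ -293.53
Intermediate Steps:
Function('U')(d) = Pow(Add(-11, d), -1)
S = Rational(-289, 3) (S = Mul(Rational(-1, 3), Pow(Add(-4, -13), 2)) = Mul(Rational(-1, 3), Pow(-17, 2)) = Mul(Rational(-1, 3), 289) = Rational(-289, 3) ≈ -96.333)
Function('E')(k) = Add(Rational(249, 2), Mul(Rational(-1, 2), k)) (Function('E')(k) = Add(Rational(-7, 2), Mul(Rational(1, 2), Add(256, Mul(-1, k)))) = Add(Rational(-7, 2), Add(128, Mul(Rational(-1, 2), k))) = Add(Rational(249, 2), Mul(Rational(-1, 2), k)))
Y = Rational(-6285, 52) (Y = Mul(Pow(Add(-11, Mul(-3, Pow(-5, -1))), -1), 1257) = Mul(Pow(Add(-11, Mul(-3, Rational(-1, 5))), -1), 1257) = Mul(Pow(Add(-11, Rational(3, 5)), -1), 1257) = Mul(Pow(Rational(-52, 5), -1), 1257) = Mul(Rational(-5, 52), 1257) = Rational(-6285, 52) ≈ -120.87)
Add(Y, Mul(-1, Function('E')(S))) = Add(Rational(-6285, 52), Mul(-1, Add(Rational(249, 2), Mul(Rational(-1, 2), Rational(-289, 3))))) = Add(Rational(-6285, 52), Mul(-1, Add(Rational(249, 2), Rational(289, 6)))) = Add(Rational(-6285, 52), Mul(-1, Rational(518, 3))) = Add(Rational(-6285, 52), Rational(-518, 3)) = Rational(-45791, 156)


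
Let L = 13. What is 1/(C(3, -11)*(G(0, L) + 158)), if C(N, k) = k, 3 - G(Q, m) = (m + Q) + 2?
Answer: -1/1606 ≈ -0.00062266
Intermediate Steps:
G(Q, m) = 1 - Q - m (G(Q, m) = 3 - ((m + Q) + 2) = 3 - ((Q + m) + 2) = 3 - (2 + Q + m) = 3 + (-2 - Q - m) = 1 - Q - m)
1/(C(3, -11)*(G(0, L) + 158)) = 1/(-11*((1 - 1*0 - 1*13) + 158)) = 1/(-11*((1 + 0 - 13) + 158)) = 1/(-11*(-12 + 158)) = 1/(-11*146) = 1/(-1606) = -1/1606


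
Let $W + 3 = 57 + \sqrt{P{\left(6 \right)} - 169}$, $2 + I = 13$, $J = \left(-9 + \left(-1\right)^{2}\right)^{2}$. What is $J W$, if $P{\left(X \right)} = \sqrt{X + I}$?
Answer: $3456 + 64 \sqrt{-169 + \sqrt{17}} \approx 3456.0 + 821.79 i$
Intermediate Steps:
$J = 64$ ($J = \left(-9 + 1\right)^{2} = \left(-8\right)^{2} = 64$)
$I = 11$ ($I = -2 + 13 = 11$)
$P{\left(X \right)} = \sqrt{11 + X}$ ($P{\left(X \right)} = \sqrt{X + 11} = \sqrt{11 + X}$)
$W = 54 + \sqrt{-169 + \sqrt{17}}$ ($W = -3 + \left(57 + \sqrt{\sqrt{11 + 6} - 169}\right) = -3 + \left(57 + \sqrt{\sqrt{17} - 169}\right) = -3 + \left(57 + \sqrt{-169 + \sqrt{17}}\right) = 54 + \sqrt{-169 + \sqrt{17}} \approx 54.0 + 12.84 i$)
$J W = 64 \left(54 + \sqrt{-169 + \sqrt{17}}\right) = 3456 + 64 \sqrt{-169 + \sqrt{17}}$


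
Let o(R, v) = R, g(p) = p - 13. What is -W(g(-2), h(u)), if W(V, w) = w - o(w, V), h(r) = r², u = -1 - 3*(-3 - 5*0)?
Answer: 0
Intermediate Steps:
g(p) = -13 + p
u = 8 (u = -1 - 3*(-3 + 0) = -1 - 3*(-3) = -1 + 9 = 8)
W(V, w) = 0 (W(V, w) = w - w = 0)
-W(g(-2), h(u)) = -1*0 = 0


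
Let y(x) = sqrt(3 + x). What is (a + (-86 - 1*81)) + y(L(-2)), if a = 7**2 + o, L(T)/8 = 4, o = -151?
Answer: -269 + sqrt(35) ≈ -263.08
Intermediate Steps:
L(T) = 32 (L(T) = 8*4 = 32)
a = -102 (a = 7**2 - 151 = 49 - 151 = -102)
(a + (-86 - 1*81)) + y(L(-2)) = (-102 + (-86 - 1*81)) + sqrt(3 + 32) = (-102 + (-86 - 81)) + sqrt(35) = (-102 - 167) + sqrt(35) = -269 + sqrt(35)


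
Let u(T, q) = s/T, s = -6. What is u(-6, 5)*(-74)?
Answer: -74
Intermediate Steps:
u(T, q) = -6/T
u(-6, 5)*(-74) = -6/(-6)*(-74) = -6*(-⅙)*(-74) = 1*(-74) = -74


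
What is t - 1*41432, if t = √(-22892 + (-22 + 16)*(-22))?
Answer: -41432 + 2*I*√5690 ≈ -41432.0 + 150.86*I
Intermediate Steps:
t = 2*I*√5690 (t = √(-22892 - 6*(-22)) = √(-22892 + 132) = √(-22760) = 2*I*√5690 ≈ 150.86*I)
t - 1*41432 = 2*I*√5690 - 1*41432 = 2*I*√5690 - 41432 = -41432 + 2*I*√5690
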